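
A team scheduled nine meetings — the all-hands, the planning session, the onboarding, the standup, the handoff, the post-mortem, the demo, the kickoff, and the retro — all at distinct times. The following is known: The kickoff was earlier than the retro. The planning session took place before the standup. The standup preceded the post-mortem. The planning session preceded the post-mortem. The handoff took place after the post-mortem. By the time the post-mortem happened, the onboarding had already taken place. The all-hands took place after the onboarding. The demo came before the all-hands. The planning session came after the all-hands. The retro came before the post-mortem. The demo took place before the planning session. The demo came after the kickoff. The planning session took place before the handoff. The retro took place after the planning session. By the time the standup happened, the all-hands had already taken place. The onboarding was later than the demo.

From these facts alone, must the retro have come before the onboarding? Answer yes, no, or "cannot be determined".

Tracing the constraints gives the onboarding → the all-hands → the planning session → the retro, so the onboarding must come before the retro.
That means the retro cannot be before the onboarding.

no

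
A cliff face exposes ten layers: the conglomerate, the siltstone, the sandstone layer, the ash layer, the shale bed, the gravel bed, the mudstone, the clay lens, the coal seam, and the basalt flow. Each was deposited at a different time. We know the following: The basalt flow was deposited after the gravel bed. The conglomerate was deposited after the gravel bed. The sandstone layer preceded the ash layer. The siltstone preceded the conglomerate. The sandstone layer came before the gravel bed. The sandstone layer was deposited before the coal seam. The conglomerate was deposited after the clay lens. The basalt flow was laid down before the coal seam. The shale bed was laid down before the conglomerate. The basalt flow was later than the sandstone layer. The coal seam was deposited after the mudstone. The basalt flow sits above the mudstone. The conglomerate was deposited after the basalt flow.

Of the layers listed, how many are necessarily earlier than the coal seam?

4

Directly stated before the coal seam: the basalt flow, the mudstone, and the sandstone layer.
The gravel bed reaches the coal seam via the gravel bed → the basalt flow → the coal seam.
No chain forces the ash layer (or any of the others) ahead of the coal seam.
That's the basalt flow, the gravel bed, the mudstone, and the sandstone layer — 4 in all.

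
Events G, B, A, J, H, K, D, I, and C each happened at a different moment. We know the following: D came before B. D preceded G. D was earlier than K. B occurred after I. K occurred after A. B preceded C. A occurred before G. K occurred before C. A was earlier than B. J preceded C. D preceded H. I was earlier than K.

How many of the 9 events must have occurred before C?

Directly stated before C: B, J, and K.
A reaches C via A → K → C.
D reaches C via D → K → C.
I reaches C via I → B → C.
No chain forces H (or any of the others) ahead of C.
That's A, B, D, I, J, and K — 6 in all.

6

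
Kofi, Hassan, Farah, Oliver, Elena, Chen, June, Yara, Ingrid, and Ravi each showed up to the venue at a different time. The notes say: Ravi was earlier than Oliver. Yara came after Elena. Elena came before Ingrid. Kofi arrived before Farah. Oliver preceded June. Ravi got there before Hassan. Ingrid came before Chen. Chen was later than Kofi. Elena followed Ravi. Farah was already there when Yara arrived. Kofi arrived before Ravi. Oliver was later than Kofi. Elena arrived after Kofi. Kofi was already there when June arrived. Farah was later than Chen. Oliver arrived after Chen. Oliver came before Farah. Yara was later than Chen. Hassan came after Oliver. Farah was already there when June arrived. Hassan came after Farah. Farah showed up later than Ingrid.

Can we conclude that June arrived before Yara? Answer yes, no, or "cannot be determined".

cannot be determined

No chain of stated constraints runs from June to Yara, and none runs from Yara to June either.
So the relative order of June and Yara is not fixed by the given facts.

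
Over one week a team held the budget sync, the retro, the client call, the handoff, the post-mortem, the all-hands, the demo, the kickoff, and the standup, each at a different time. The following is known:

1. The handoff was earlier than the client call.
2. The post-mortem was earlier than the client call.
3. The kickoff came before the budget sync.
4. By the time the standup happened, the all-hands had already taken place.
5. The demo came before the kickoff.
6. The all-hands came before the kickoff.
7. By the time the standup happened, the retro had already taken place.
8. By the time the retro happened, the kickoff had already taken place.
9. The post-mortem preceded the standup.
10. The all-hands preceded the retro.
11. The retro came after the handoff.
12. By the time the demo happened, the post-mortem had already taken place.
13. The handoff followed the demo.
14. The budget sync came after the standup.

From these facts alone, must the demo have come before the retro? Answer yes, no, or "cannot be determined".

yes

Chain the constraints: the demo → the kickoff → the retro. Each link is directly stated, so the demo comes before the retro.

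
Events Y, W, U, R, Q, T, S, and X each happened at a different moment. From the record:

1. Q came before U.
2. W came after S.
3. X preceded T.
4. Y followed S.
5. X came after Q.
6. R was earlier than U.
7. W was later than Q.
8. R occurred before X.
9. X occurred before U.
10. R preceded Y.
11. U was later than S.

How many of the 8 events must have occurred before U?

Directly stated before U: Q, R, S, and X.
No chain forces W (or any of the others) ahead of U.
That's Q, R, S, and X — 4 in all.

4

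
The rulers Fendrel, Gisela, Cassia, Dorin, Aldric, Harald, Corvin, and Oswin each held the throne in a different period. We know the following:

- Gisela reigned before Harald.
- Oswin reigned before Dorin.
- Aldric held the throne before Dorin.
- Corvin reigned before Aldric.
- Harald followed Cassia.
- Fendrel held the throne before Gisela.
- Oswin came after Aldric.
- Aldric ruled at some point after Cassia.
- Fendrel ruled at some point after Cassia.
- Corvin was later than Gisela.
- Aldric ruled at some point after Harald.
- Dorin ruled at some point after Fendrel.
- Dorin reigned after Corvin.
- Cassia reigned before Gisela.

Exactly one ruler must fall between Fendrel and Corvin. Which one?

Gisela

Tracing the constraints gives Fendrel → Gisela → Corvin, so Gisela sits after Fendrel and before Corvin.
No other ruler is forced both after Fendrel and before Corvin.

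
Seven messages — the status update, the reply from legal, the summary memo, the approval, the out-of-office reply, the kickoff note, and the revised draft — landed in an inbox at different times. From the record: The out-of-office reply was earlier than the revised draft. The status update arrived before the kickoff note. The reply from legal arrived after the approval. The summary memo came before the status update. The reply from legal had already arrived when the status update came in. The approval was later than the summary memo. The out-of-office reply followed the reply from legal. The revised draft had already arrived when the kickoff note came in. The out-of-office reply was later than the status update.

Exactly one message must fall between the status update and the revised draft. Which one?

the out-of-office reply

Tracing the constraints gives the status update → the out-of-office reply → the revised draft, so the out-of-office reply sits after the status update and before the revised draft.
No other message is forced both after the status update and before the revised draft.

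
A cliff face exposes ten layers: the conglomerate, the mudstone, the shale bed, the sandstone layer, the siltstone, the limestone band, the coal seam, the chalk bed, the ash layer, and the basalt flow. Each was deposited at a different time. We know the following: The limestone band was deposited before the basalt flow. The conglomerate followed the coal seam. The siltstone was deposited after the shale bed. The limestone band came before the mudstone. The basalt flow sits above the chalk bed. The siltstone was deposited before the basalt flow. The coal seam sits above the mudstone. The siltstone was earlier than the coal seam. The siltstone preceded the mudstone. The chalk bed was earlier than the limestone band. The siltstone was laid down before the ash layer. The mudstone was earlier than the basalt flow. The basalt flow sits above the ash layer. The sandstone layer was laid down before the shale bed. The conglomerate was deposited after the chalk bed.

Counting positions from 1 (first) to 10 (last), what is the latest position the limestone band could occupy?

The limestone band must come before the basalt flow, the coal seam, the conglomerate, and the mudstone — 4 layers forced after it.
Everything else can be placed before the limestone band in some valid order, so the limestone band can sit as late as position 10 − 4 = 6.

6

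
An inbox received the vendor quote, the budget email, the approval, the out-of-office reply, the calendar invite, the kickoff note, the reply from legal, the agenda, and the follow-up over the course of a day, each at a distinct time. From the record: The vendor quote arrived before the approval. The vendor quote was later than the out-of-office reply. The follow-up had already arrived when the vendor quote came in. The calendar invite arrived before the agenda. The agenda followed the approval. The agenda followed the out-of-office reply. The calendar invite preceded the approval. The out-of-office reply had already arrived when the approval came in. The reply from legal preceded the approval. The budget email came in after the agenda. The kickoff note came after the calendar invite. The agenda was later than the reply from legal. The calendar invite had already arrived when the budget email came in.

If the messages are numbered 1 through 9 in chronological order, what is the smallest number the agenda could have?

7

The approval, the calendar invite, the follow-up, the out-of-office reply, the reply from legal, and the vendor quote must all come before the agenda — 6 forced predecessors.
Nothing else is forced ahead of the agenda, so its earliest slot is position 6 + 1 = 7.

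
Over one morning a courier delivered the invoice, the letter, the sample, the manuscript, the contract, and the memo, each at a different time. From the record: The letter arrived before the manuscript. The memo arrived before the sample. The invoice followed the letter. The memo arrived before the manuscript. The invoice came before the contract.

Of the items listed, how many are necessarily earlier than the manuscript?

Directly stated before the manuscript: the letter and the memo.
No chain forces the contract (or any of the others) ahead of the manuscript.
That's the letter and the memo — 2 in all.

2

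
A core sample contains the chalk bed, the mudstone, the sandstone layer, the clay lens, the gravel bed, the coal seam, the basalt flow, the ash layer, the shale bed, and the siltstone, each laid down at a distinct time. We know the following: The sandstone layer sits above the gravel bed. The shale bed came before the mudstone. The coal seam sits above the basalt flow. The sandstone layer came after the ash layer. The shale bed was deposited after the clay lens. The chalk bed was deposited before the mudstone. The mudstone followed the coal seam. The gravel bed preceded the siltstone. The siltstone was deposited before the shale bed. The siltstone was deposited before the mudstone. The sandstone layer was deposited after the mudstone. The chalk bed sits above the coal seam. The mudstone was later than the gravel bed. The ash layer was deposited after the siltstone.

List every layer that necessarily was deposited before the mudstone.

the basalt flow, the chalk bed, the clay lens, the coal seam, the gravel bed, the shale bed, the siltstone

Directly stated before the mudstone: the chalk bed, the coal seam, the gravel bed, the shale bed, and the siltstone.
The basalt flow reaches the mudstone via the basalt flow → the coal seam → the mudstone.
The clay lens reaches the mudstone via the clay lens → the shale bed → the mudstone.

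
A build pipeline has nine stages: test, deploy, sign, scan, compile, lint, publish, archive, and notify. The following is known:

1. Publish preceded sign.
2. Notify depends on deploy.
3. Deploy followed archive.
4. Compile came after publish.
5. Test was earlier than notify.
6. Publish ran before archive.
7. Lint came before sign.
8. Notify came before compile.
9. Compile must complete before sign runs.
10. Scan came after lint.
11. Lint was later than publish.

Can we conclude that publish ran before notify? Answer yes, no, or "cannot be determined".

Chain the constraints: publish → archive → deploy → notify. Each link is directly stated, so publish comes before notify.

yes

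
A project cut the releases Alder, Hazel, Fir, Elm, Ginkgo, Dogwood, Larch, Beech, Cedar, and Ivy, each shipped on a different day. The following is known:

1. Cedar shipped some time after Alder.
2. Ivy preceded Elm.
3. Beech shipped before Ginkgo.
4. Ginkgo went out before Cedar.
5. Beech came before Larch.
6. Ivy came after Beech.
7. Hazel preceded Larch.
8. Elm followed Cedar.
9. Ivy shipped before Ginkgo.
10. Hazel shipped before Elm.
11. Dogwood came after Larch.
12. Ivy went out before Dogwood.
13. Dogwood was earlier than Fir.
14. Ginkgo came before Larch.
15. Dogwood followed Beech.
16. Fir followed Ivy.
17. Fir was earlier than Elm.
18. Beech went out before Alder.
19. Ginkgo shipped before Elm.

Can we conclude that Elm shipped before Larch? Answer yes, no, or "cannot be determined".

Tracing the constraints gives Larch → Dogwood → Fir → Elm, so Larch must come before Elm.
That means Elm cannot be before Larch.

no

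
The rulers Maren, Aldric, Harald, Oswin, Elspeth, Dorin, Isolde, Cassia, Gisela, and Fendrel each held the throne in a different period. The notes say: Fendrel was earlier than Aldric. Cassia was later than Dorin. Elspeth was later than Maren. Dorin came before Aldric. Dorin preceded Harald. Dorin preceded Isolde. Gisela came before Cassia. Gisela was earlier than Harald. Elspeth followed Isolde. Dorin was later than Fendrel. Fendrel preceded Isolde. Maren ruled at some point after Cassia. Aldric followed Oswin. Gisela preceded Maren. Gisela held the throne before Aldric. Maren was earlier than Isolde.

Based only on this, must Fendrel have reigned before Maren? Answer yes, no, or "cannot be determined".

yes

Chain the constraints: Fendrel → Dorin → Cassia → Maren. Each link is directly stated, so Fendrel comes before Maren.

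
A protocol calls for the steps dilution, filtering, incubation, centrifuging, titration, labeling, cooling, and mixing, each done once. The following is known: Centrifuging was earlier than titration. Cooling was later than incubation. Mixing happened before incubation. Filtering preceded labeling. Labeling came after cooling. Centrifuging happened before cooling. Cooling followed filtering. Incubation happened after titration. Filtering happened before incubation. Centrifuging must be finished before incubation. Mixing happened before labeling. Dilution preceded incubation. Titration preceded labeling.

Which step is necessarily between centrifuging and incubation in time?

Tracing the constraints gives centrifuging → titration → incubation, so titration sits after centrifuging and before incubation.
No other step is forced both after centrifuging and before incubation.

titration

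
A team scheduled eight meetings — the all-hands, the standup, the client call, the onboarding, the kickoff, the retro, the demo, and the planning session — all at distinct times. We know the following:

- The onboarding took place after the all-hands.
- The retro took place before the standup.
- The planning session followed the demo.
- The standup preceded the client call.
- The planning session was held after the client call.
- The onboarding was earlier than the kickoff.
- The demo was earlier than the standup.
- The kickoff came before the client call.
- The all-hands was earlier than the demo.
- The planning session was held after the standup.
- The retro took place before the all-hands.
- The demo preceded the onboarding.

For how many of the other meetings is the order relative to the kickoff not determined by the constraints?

1

Forced before the kickoff: the all-hands, the demo, the onboarding, and the retro; forced after the kickoff: the client call and the planning session.
That leaves the standup with no forced order relative to the kickoff — 1.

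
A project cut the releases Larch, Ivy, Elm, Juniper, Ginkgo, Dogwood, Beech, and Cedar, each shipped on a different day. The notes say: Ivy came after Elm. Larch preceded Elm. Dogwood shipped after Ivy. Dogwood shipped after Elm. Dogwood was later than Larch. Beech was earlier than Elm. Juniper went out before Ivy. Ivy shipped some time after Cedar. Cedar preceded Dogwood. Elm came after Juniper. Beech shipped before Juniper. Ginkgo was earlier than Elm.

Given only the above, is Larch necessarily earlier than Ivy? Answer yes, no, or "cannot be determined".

yes

Chain the constraints: Larch → Elm → Ivy. Each link is directly stated, so Larch comes before Ivy.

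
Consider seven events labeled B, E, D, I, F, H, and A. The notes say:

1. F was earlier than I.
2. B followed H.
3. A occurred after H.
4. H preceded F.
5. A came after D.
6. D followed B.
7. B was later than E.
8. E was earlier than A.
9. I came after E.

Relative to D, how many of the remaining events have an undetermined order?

Forced before D: B, E, and H; forced after D: A.
That leaves F and I with no forced order relative to D — 2.

2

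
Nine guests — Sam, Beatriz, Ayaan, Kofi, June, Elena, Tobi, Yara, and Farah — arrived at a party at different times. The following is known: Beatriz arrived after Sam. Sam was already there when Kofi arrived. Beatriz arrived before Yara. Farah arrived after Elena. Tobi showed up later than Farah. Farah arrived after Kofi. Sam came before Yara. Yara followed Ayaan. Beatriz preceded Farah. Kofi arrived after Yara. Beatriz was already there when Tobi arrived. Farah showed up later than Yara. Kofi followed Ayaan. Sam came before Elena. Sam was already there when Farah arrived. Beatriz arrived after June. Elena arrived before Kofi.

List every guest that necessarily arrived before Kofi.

Ayaan, Beatriz, Elena, June, Sam, Yara

Directly stated before Kofi: Ayaan, Elena, Sam, and Yara.
Beatriz reaches Kofi via Beatriz → Yara → Kofi.
June reaches Kofi via June → Beatriz → Yara → Kofi.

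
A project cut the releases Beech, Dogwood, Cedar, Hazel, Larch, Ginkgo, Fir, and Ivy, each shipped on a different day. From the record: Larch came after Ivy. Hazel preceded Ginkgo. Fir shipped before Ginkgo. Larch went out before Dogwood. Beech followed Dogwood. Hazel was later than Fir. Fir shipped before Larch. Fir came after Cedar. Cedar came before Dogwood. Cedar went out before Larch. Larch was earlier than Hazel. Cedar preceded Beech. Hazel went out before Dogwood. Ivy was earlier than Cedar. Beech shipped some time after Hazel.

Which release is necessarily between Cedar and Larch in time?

Fir

Tracing the constraints gives Cedar → Fir → Larch, so Fir sits after Cedar and before Larch.
No other release is forced both after Cedar and before Larch.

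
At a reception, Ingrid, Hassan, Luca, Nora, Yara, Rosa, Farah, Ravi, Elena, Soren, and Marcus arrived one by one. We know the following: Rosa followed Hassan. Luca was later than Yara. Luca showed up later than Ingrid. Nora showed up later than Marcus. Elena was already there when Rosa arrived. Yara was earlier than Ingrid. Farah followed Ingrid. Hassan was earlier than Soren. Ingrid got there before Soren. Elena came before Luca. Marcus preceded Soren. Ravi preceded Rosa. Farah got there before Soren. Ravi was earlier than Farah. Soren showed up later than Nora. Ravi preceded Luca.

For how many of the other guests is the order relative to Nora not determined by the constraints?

8

Forced before Nora: Marcus; forced after Nora: Soren.
That leaves Elena, Farah, Hassan, Ingrid, Luca, Ravi, Rosa, and Yara with no forced order relative to Nora — 8.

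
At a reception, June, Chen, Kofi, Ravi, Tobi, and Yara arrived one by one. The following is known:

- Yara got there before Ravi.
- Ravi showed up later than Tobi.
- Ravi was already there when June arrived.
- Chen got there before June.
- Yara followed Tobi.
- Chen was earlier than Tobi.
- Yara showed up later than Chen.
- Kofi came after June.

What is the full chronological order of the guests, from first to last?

Chen, Tobi, Yara, Ravi, June, Kofi

The constraints fix every adjacent pair, so only one ordering works:
Chen → Tobi → Yara → Ravi → June → Kofi.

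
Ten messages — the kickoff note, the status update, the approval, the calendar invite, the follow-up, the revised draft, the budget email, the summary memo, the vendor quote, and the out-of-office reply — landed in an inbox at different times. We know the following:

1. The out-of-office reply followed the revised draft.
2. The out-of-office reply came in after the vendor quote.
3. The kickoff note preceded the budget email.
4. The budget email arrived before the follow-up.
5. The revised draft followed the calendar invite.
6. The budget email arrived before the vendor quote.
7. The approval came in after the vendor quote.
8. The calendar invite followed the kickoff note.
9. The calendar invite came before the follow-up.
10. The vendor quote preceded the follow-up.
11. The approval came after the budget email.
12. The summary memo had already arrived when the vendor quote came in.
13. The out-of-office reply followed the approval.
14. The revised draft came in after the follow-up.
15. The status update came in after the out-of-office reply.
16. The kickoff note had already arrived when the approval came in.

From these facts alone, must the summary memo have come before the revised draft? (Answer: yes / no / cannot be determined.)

Chain the constraints: the summary memo → the vendor quote → the follow-up → the revised draft. Each link is directly stated, so the summary memo comes before the revised draft.

yes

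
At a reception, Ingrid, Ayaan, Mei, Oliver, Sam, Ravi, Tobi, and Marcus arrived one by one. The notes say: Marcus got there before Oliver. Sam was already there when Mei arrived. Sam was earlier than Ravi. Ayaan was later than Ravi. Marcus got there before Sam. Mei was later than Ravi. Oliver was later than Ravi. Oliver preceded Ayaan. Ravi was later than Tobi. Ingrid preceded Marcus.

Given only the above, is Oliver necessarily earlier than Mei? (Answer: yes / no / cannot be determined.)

No chain of stated constraints runs from Oliver to Mei, and none runs from Mei to Oliver either.
So the relative order of Oliver and Mei is not fixed by the given facts.

cannot be determined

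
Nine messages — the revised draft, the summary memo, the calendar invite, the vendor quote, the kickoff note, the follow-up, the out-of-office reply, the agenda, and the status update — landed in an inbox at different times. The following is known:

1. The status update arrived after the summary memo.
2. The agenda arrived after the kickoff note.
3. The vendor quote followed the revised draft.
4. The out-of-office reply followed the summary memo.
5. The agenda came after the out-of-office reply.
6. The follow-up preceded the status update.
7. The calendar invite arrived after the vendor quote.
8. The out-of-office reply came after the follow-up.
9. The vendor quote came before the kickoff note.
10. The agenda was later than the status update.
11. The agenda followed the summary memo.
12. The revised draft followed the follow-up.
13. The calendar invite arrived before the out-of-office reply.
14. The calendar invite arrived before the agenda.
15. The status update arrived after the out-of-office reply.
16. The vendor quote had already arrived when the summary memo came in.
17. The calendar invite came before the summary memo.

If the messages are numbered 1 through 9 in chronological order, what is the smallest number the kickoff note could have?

4

The follow-up, the revised draft, and the vendor quote must all come before the kickoff note — 3 forced predecessors.
Nothing else is forced ahead of the kickoff note, so its earliest slot is position 3 + 1 = 4.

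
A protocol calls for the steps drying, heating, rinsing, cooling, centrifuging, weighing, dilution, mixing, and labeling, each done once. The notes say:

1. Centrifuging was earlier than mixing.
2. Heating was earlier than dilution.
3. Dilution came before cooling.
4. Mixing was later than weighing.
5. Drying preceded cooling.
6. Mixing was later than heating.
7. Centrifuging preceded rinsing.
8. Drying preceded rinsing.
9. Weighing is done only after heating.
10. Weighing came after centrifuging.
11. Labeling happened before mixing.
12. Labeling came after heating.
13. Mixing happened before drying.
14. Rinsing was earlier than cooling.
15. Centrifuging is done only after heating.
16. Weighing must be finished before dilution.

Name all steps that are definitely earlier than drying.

centrifuging, heating, labeling, mixing, weighing

Directly stated before drying: mixing.
Centrifuging reaches drying via centrifuging → mixing → drying.
Heating reaches drying via heating → mixing → drying.
Labeling reaches drying via labeling → mixing → drying.
Likewise weighing reaches drying by chaining the stated constraints.
No chain forces dilution (or any of the others) ahead of drying.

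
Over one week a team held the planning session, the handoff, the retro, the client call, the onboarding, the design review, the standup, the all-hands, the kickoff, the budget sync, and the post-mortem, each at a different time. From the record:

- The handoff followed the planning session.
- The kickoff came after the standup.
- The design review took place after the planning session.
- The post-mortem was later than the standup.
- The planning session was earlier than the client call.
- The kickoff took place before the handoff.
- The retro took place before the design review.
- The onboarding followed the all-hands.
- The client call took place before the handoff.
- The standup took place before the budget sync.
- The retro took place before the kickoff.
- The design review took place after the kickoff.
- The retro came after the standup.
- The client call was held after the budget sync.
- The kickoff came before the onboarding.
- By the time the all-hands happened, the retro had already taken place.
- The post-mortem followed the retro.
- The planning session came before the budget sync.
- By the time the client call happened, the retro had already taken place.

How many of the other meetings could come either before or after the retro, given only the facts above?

Forced before the retro: the standup; forced after the retro: the all-hands, the client call, the design review, the handoff, the kickoff, the onboarding, and the post-mortem.
That leaves the budget sync and the planning session with no forced order relative to the retro — 2.

2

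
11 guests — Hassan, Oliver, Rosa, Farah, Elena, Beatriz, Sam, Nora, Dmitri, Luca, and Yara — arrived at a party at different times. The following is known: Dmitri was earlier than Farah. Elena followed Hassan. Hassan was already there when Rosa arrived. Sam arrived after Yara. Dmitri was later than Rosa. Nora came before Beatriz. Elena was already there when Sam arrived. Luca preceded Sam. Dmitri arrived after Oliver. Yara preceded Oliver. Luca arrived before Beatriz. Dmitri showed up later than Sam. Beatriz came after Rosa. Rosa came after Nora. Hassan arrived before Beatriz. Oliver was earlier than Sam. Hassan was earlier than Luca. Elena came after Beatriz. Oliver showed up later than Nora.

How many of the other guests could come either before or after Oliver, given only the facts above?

Forced before Oliver: Nora and Yara; forced after Oliver: Dmitri, Farah, and Sam.
That leaves Beatriz, Elena, Hassan, Luca, and Rosa with no forced order relative to Oliver — 5.

5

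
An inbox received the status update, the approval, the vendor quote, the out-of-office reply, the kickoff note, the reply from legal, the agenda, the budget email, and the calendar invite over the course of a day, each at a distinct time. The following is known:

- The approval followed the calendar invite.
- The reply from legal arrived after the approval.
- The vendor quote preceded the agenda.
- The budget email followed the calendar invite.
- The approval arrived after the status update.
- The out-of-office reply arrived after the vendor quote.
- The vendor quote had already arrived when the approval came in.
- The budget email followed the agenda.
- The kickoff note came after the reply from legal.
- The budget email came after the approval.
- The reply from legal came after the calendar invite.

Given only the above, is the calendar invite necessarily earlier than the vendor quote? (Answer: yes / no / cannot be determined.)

cannot be determined

No chain of stated constraints runs from the calendar invite to the vendor quote, and none runs from the vendor quote to the calendar invite either.
So the relative order of the calendar invite and the vendor quote is not fixed by the given facts.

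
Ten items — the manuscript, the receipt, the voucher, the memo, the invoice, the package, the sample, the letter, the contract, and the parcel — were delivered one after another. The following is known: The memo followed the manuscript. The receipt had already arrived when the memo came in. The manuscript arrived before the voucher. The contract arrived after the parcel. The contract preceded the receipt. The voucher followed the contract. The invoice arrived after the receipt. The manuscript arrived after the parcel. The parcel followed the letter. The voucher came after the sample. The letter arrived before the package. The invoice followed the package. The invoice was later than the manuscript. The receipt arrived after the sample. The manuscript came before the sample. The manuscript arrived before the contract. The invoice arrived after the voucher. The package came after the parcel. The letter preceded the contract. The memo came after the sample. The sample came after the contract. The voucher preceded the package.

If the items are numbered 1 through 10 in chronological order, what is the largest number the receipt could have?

8

The receipt must come before the invoice and the memo — 2 items forced after it.
Everything else can be placed before the receipt in some valid order, so the receipt can sit as late as position 10 − 2 = 8.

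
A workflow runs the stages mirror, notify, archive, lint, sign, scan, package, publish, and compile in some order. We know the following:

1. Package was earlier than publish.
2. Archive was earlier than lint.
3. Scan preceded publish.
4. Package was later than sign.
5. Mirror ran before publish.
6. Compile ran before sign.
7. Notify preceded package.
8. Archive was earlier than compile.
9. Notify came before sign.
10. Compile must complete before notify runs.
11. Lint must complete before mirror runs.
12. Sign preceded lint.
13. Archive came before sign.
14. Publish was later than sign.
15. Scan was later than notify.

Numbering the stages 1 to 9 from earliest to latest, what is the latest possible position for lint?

Lint must come before mirror and publish — 2 stages forced after it.
Everything else can be placed before lint in some valid order, so lint can sit as late as position 9 − 2 = 7.

7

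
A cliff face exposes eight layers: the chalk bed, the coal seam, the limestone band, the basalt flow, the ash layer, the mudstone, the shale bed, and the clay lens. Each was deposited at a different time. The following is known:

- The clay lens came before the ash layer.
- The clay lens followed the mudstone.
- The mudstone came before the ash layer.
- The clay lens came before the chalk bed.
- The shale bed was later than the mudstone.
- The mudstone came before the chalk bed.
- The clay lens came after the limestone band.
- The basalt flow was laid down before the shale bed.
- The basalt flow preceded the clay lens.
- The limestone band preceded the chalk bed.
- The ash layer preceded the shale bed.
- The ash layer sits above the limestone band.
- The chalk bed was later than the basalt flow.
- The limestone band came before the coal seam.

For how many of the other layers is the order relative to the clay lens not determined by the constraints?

Forced before the clay lens: the basalt flow, the limestone band, and the mudstone; forced after the clay lens: the ash layer, the chalk bed, and the shale bed.
That leaves the coal seam with no forced order relative to the clay lens — 1.

1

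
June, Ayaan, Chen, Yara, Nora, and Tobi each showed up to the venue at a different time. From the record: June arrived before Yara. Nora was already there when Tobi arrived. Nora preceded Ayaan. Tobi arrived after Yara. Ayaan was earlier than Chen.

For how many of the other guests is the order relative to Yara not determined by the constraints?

Forced before Yara: June; forced after Yara: Tobi.
That leaves Ayaan, Chen, and Nora with no forced order relative to Yara — 3.

3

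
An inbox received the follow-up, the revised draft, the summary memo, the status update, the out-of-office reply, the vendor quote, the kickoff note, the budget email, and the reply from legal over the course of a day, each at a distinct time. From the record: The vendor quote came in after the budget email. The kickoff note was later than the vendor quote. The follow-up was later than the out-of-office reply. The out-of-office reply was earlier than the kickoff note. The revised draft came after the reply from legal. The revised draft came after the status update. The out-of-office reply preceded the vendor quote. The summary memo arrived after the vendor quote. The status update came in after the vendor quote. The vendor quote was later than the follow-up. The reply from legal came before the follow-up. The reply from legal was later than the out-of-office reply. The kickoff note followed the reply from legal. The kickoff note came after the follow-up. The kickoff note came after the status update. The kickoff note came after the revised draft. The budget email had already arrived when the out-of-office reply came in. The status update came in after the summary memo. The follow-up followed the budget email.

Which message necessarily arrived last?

Every other message has a chain of constraints placing it before the kickoff note, so the kickoff note is last.

the kickoff note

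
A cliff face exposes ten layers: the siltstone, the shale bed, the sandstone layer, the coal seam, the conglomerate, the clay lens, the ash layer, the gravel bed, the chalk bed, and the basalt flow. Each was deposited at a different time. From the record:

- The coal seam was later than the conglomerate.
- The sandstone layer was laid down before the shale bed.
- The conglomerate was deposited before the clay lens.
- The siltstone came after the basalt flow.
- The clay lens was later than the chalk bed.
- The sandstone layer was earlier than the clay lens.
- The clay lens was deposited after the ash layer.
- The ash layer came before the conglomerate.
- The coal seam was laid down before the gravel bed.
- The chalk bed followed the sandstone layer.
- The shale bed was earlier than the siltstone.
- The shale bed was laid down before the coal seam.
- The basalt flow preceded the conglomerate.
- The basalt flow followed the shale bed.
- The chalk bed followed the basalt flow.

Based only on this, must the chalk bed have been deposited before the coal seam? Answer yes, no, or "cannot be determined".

No chain of stated constraints runs from the chalk bed to the coal seam, and none runs from the coal seam to the chalk bed either.
So the relative order of the chalk bed and the coal seam is not fixed by the given facts.

cannot be determined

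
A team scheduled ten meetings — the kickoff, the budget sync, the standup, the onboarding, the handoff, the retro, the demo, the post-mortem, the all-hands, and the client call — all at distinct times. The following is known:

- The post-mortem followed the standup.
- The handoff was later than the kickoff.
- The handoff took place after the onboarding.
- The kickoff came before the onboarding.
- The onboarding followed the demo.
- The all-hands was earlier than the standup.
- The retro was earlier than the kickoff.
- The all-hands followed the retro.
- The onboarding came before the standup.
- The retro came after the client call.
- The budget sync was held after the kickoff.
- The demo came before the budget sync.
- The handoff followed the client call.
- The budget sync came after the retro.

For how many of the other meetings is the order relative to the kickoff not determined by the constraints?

2

Forced before the kickoff: the client call and the retro; forced after the kickoff: the budget sync, the handoff, the onboarding, the post-mortem, and the standup.
That leaves the all-hands and the demo with no forced order relative to the kickoff — 2.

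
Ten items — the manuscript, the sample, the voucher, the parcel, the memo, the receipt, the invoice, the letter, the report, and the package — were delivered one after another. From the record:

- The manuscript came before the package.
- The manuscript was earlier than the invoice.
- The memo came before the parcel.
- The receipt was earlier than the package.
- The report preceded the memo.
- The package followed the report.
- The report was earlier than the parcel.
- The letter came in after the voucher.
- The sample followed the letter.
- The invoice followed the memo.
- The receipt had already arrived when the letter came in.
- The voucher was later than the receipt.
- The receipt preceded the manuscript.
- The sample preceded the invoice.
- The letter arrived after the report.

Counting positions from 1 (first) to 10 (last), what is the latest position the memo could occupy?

8

The memo must come before the invoice and the parcel — 2 items forced after it.
Everything else can be placed before the memo in some valid order, so the memo can sit as late as position 10 − 2 = 8.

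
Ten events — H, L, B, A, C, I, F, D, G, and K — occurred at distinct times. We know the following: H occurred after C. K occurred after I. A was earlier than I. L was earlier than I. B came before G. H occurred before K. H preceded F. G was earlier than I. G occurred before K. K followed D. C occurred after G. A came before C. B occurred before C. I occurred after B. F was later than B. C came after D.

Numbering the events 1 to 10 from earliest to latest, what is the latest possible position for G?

G must come before C, F, H, I, and K — 5 events forced after it.
Everything else can be placed before G in some valid order, so G can sit as late as position 10 − 5 = 5.

5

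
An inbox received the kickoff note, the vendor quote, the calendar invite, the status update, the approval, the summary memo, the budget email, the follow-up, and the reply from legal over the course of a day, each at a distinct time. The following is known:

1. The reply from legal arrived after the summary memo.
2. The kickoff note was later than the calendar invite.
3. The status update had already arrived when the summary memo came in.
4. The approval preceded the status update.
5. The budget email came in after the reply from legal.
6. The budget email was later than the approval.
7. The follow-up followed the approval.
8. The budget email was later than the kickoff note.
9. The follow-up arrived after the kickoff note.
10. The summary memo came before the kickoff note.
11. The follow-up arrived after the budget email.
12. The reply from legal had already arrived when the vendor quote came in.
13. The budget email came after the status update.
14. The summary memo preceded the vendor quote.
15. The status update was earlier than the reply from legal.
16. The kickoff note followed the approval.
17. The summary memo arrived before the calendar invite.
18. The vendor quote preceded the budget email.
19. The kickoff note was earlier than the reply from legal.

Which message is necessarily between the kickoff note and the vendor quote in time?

Tracing the constraints gives the kickoff note → the reply from legal → the vendor quote, so the reply from legal sits after the kickoff note and before the vendor quote.
No other message is forced both after the kickoff note and before the vendor quote.

the reply from legal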